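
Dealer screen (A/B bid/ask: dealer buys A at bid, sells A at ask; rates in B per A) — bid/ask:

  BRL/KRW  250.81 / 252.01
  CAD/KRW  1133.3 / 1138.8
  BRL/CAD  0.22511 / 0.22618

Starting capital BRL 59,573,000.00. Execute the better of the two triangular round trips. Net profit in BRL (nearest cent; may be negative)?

Best loop BRL → CAD → KRW → BRL:
BRL 59,573,000.00 × 0.22511 (sell BRL at bid) = CAD 13,410,478.03
CAD 13,410,478.03 × 1133.3 (sell CAD at bid) = KRW 15,198,094,751
KRW 15,198,094,751 ÷ 252.01 (buy BRL at ask) = BRL 60,307,506.65

Net profit: BRL 734,506.65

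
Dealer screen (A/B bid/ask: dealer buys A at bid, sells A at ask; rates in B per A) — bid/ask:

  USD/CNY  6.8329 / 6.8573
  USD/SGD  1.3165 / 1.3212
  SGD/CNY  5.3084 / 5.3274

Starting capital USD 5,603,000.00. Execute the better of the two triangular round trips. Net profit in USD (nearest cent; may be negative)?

Best loop USD → SGD → CNY → USD:
USD 5,603,000.00 × 1.3165 (sell USD at bid) = SGD 7,376,349.50
SGD 7,376,349.50 × 5.3084 (sell SGD at bid) = CNY 39,156,613.69
CNY 39,156,613.69 ÷ 6.8573 (buy USD at ask) = USD 5,710,208.64

Net profit: USD 107,208.64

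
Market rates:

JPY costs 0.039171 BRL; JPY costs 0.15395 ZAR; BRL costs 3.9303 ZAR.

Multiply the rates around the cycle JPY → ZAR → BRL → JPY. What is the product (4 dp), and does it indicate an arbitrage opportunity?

1.0000 (no arbitrage)

Around JPY → ZAR → BRL → JPY: 1 × 0.15395 ÷ 3.9303 ÷ 0.039171 = 0.999975
Product ≈ 1 (deviation 0.002%, within rounding noise).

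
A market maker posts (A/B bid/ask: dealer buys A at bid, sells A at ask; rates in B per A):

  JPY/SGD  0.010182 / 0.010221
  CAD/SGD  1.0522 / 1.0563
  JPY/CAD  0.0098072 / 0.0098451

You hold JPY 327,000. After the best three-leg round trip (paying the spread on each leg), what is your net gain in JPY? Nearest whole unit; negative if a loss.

Best loop JPY → CAD → SGD → JPY:
JPY 327,000 × 0.0098072 (sell JPY at bid) = CAD 3,206.95
CAD 3,206.95 × 1.0522 (sell CAD at bid) = SGD 3,374.36
SGD 3,374.36 ÷ 0.010221 (buy JPY at ask) = JPY 330,140

Net profit: JPY 3,140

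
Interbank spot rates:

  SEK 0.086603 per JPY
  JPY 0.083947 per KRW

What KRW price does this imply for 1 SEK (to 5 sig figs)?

1 SEK ÷ 0.086603 = 11.5469 JPY
11.5469 JPY ÷ 0.083947 = 137.55 KRW

SEK/KRW = 137.55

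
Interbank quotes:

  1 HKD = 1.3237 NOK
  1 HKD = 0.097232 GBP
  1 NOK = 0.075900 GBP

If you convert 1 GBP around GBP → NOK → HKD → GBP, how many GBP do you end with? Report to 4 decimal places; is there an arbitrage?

Around GBP → NOK → HKD → GBP: 1 ÷ 0.075900 ÷ 1.3237 × 0.097232 = 0.967783
Product < 1; profitable direction is GBP → HKD → NOK → GBP.

0.9678 (arbitrage exists)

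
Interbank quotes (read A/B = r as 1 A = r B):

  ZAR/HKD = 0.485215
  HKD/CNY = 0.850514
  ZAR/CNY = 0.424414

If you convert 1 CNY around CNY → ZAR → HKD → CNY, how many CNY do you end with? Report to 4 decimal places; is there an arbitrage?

0.9724 (arbitrage exists)

Around CNY → ZAR → HKD → CNY: 1 ÷ 0.424414 × 0.485215 × 0.850514 = 0.972358
Product < 1; profitable direction is CNY → HKD → ZAR → CNY.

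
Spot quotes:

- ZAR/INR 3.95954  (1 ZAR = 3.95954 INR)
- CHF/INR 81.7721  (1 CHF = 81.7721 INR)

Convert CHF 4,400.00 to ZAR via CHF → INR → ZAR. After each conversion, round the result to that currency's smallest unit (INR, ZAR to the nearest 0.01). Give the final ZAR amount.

ZAR 90,868.44

CHF 4,400.00 × 81.7721 = INR 359,797.24
INR 359,797.24 ÷ 3.95954 = ZAR 90,868.44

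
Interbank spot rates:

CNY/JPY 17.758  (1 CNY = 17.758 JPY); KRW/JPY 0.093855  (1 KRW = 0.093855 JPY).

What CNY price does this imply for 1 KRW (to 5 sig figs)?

KRW/CNY = 0.0052852

1 KRW × 0.093855 = 0.093855 JPY
0.093855 JPY ÷ 17.758 = 0.00528522 CNY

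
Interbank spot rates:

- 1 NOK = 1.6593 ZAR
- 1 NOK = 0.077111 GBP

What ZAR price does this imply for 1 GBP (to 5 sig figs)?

1 GBP ÷ 0.077111 = 12.9683 NOK
12.9683 NOK × 1.6593 = 21.5183 ZAR

GBP/ZAR = 21.518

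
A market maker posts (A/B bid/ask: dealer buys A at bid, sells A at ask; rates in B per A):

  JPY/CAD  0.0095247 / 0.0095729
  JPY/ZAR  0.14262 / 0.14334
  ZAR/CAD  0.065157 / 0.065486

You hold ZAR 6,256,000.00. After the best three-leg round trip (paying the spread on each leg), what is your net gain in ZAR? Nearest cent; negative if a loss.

Best loop ZAR → JPY → CAD → ZAR:
ZAR 6,256,000.00 ÷ 0.14334 (buy JPY at ask) = JPY 43,644,482
JPY 43,644,482 × 0.0095247 (sell JPY at bid) = CAD 415,700.59
CAD 415,700.59 ÷ 0.065486 (buy ZAR at ask) = ZAR 6,347,930.77

Net profit: ZAR 91,930.77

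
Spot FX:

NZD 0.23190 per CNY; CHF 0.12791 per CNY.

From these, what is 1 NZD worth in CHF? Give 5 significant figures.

1 NZD ÷ 0.23190 = 4.3122 CNY
4.3122 CNY × 0.12791 = 0.551574 CHF

NZD/CHF = 0.55157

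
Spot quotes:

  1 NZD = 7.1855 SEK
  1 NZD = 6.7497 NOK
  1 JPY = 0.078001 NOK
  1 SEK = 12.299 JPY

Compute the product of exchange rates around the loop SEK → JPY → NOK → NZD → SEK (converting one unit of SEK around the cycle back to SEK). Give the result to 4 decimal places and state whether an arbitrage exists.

1.0213 (arbitrage exists)

Around SEK → JPY → NOK → NZD → SEK: 1 × 12.299 × 0.078001 ÷ 6.7497 × 7.1855 = 1.021275
Product > 1; profitable direction is SEK → JPY → NOK → NZD → SEK.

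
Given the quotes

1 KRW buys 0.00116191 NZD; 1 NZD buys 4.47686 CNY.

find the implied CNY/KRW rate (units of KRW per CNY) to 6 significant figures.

1 CNY ÷ 4.47686 = 0.223371 NZD
0.223371 NZD ÷ 0.00116191 = 192.245 KRW

CNY/KRW = 192.245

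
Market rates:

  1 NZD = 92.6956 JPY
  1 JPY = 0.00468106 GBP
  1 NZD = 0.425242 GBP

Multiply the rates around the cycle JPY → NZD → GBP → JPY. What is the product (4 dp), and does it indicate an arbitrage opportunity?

0.9800 (arbitrage exists)

Around JPY → NZD → GBP → JPY: 1 ÷ 92.6956 × 0.425242 ÷ 0.00468106 = 0.980015
Product < 1; profitable direction is JPY → GBP → NZD → JPY.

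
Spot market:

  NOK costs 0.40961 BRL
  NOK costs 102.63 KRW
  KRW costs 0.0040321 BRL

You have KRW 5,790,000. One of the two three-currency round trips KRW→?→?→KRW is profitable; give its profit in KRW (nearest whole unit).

Profitable loop is KRW → BRL → NOK → KRW:
KRW 5,790,000 × 0.0040321 = BRL 23,345.86
BRL 23,345.86 ÷ 0.40961 = NOK 56,995.33
NOK 56,995.33 × 102.63 = KRW 5,849,431
Profit = KRW 5,849,431 − KRW 5,790,000

Profit: KRW 59,431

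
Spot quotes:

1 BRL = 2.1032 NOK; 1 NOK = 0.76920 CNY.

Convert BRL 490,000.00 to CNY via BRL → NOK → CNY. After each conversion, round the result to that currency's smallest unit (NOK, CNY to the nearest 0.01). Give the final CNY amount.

BRL 490,000.00 × 2.1032 = NOK 1,030,568.00
NOK 1,030,568.00 × 0.76920 = CNY 792,712.91

CNY 792,712.91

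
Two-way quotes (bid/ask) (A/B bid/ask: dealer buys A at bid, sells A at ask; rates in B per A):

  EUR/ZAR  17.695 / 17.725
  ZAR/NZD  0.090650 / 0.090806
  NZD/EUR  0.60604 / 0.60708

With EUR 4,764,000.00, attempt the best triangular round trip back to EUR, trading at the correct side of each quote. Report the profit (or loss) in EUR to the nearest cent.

Best loop EUR → NZD → ZAR → EUR:
EUR 4,764,000.00 ÷ 0.60708 (buy NZD at ask) = NZD 7,847,400.67
NZD 7,847,400.67 ÷ 0.090806 (buy ZAR at ask) = ZAR 86,419,407.00
ZAR 86,419,407.00 ÷ 17.725 (buy EUR at ask) = EUR 4,875,565.98

Net profit: EUR 111,565.98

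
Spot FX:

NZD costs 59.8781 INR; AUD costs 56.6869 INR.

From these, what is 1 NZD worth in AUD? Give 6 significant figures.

1 NZD × 59.8781 = 59.8781 INR
59.8781 INR ÷ 56.6869 = 1.0563 AUD

NZD/AUD = 1.05630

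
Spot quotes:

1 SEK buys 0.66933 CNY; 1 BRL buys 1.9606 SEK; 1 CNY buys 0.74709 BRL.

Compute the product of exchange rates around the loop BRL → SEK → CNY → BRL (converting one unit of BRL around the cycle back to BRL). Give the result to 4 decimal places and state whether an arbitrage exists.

Around BRL → SEK → CNY → BRL: 1 × 1.9606 × 0.66933 × 0.74709 = 0.980398
Product < 1; profitable direction is BRL → CNY → SEK → BRL.

0.9804 (arbitrage exists)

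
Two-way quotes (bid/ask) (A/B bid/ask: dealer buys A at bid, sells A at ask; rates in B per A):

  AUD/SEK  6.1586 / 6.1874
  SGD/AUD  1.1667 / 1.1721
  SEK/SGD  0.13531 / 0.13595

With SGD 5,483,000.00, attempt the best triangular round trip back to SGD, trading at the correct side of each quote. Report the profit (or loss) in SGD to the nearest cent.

Best loop SGD → SEK → AUD → SGD:
SGD 5,483,000.00 ÷ 0.13595 (buy SEK at ask) = SEK 40,331,004.05
SEK 40,331,004.05 ÷ 6.1874 (buy AUD at ask) = AUD 6,518,247.41
AUD 6,518,247.41 ÷ 1.1721 (buy SGD at ask) = SGD 5,561,170.05

Net profit: SGD 78,170.05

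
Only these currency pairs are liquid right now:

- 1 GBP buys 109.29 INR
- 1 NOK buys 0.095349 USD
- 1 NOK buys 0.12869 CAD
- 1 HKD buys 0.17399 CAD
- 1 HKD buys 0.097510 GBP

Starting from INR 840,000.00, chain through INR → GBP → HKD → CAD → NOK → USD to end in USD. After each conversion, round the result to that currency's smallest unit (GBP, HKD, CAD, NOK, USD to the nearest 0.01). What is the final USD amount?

INR 840,000.00 ÷ 109.29 = GBP 7,685.97
GBP 7,685.97 ÷ 0.097510 = HKD 78,822.38
HKD 78,822.38 × 0.17399 = CAD 13,714.31
CAD 13,714.31 ÷ 0.12869 = NOK 106,568.58
NOK 106,568.58 × 0.095349 = USD 10,161.21

USD 10,161.21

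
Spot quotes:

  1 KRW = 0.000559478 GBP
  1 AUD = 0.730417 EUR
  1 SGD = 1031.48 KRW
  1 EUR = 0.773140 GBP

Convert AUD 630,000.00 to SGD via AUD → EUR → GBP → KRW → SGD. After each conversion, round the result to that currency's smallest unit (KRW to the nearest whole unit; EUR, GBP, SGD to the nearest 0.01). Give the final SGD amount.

AUD 630,000.00 × 0.730417 = EUR 460,162.71
EUR 460,162.71 × 0.773140 = GBP 355,770.20
GBP 355,770.20 ÷ 0.000559478 = KRW 635,896,675
KRW 635,896,675 ÷ 1031.48 = SGD 616,489.58

SGD 616,489.58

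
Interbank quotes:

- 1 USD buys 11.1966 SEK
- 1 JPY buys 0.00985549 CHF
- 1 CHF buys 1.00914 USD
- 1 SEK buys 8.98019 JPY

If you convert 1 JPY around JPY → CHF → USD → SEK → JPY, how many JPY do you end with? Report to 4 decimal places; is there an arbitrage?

1.0000 (no arbitrage)

Around JPY → CHF → USD → SEK → JPY: 1 × 0.00985549 × 1.00914 × 11.1966 × 8.98019 = 1.000003
Product ≈ 1 (deviation 0.000%, within rounding noise).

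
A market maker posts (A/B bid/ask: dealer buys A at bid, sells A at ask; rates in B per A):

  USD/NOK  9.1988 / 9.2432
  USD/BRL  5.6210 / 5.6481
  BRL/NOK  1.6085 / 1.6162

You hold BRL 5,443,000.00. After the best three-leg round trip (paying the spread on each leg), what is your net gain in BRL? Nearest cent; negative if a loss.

Best loop BRL → USD → NOK → BRL:
BRL 5,443,000.00 ÷ 5.6481 (buy USD at ask) = USD 963,686.90
USD 963,686.90 × 9.1988 (sell USD at bid) = NOK 8,864,763.09
NOK 8,864,763.09 ÷ 1.6162 (buy BRL at ask) = BRL 5,484,941.89

Net profit: BRL 41,941.89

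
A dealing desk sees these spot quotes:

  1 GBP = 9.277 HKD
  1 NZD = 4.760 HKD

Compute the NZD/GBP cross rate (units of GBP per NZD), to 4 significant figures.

1 NZD × 4.760 = 4.76 HKD
4.76 HKD ÷ 9.277 = 0.513097 GBP

NZD/GBP = 0.5131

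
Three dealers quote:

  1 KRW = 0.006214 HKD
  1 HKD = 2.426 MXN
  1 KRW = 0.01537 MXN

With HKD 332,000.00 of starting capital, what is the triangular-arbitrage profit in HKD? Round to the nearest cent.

Profit: HKD 6,493.17

Profitable loop is HKD → KRW → MXN → HKD:
HKD 332,000.00 ÷ 0.006214 = KRW 53,427,744
KRW 53,427,744 × 0.01537 = MXN 821,184.42
MXN 821,184.42 ÷ 2.426 = HKD 338,493.17
Profit = HKD 338,493.17 − HKD 332,000.00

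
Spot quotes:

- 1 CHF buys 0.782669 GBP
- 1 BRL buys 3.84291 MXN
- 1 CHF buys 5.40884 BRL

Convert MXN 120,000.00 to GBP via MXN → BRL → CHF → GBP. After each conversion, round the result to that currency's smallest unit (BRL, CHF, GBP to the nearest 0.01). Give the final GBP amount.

GBP 4,518.50

MXN 120,000.00 ÷ 3.84291 = BRL 31,226.34
BRL 31,226.34 ÷ 5.40884 = CHF 5,773.20
CHF 5,773.20 × 0.782669 = GBP 4,518.50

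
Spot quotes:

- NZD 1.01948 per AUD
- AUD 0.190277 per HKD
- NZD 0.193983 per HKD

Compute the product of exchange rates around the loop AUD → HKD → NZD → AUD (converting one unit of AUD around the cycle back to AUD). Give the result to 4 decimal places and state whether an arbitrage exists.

1.0000 (no arbitrage)

Around AUD → HKD → NZD → AUD: 1 ÷ 0.190277 × 0.193983 ÷ 1.01948 = 0.999997
Product ≈ 1 (deviation 0.000%, within rounding noise).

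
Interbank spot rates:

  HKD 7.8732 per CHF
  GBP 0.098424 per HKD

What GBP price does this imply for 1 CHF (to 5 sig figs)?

1 CHF × 7.8732 = 7.8732 HKD
7.8732 HKD × 0.098424 = 0.774912 GBP

CHF/GBP = 0.77491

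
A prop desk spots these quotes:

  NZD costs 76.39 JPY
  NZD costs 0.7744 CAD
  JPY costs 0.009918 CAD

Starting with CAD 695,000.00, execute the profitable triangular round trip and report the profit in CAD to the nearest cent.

Profit: CAD 15,378.05

Profitable loop is CAD → JPY → NZD → CAD:
CAD 695,000.00 ÷ 0.009918 = JPY 70,074,612
JPY 70,074,612 ÷ 76.39 = NZD 917,327.03
NZD 917,327.03 × 0.7744 = CAD 710,378.05
Profit = CAD 710,378.05 − CAD 695,000.00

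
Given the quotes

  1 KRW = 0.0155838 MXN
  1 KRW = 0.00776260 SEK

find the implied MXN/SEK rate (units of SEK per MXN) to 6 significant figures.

MXN/SEK = 0.498120

1 MXN ÷ 0.0155838 = 64.1692 KRW
64.1692 KRW × 0.00776260 = 0.49812 SEK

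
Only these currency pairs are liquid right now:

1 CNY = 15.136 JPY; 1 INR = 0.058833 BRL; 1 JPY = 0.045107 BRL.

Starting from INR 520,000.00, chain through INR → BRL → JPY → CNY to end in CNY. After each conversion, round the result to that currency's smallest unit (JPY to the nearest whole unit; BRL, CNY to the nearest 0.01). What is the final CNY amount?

CNY 44,809.39

INR 520,000.00 × 0.058833 = BRL 30,593.16
BRL 30,593.16 ÷ 0.045107 = JPY 678,235
JPY 678,235 ÷ 15.136 = CNY 44,809.39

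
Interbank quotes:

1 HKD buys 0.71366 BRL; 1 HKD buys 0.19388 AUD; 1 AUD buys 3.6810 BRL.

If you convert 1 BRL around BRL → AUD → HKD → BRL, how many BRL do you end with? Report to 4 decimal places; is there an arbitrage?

Around BRL → AUD → HKD → BRL: 1 ÷ 3.6810 ÷ 0.19388 × 0.71366 = 0.999983
Product ≈ 1 (deviation 0.002%, within rounding noise).

1.0000 (no arbitrage)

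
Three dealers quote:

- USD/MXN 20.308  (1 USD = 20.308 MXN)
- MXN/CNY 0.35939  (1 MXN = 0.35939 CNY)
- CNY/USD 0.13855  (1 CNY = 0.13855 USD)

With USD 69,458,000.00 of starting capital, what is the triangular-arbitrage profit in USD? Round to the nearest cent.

Profitable loop is USD → MXN → CNY → USD:
USD 69,458,000.00 × 20.308 = MXN 1,410,553,064.00
MXN 1,410,553,064.00 × 0.35939 = CNY 506,938,665.67
CNY 506,938,665.67 × 0.13855 = USD 70,236,352.13
Profit = USD 70,236,352.13 − USD 69,458,000.00

Profit: USD 778,352.13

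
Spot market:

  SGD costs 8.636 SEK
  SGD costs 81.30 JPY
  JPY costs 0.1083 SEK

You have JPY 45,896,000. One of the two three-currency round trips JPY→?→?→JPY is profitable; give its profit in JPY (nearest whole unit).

Profit: JPY 897,034

Profitable loop is JPY → SEK → SGD → JPY:
JPY 45,896,000 × 0.1083 = SEK 4,970,536.80
SEK 4,970,536.80 ÷ 8.636 = SGD 575,560.07
SGD 575,560.07 × 81.30 = JPY 46,793,034
Profit = JPY 46,793,034 − JPY 45,896,000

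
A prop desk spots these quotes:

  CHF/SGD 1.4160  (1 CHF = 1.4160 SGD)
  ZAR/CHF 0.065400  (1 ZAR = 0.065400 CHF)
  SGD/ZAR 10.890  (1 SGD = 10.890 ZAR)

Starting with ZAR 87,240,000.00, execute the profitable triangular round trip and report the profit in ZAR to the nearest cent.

Profit: ZAR 740,117.64

Profitable loop is ZAR → CHF → SGD → ZAR:
ZAR 87,240,000.00 × 0.065400 = CHF 5,705,496.00
CHF 5,705,496.00 × 1.4160 = SGD 8,078,982.34
SGD 8,078,982.34 × 10.890 = ZAR 87,980,117.64
Profit = ZAR 87,980,117.64 − ZAR 87,240,000.00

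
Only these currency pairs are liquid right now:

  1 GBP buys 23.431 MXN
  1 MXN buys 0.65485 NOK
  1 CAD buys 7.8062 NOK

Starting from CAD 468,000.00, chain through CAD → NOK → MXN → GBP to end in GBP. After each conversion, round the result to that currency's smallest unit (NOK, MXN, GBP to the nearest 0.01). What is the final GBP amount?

CAD 468,000.00 × 7.8062 = NOK 3,653,301.60
NOK 3,653,301.60 ÷ 0.65485 = MXN 5,578,837.29
MXN 5,578,837.29 ÷ 23.431 = GBP 238,096.42

GBP 238,096.42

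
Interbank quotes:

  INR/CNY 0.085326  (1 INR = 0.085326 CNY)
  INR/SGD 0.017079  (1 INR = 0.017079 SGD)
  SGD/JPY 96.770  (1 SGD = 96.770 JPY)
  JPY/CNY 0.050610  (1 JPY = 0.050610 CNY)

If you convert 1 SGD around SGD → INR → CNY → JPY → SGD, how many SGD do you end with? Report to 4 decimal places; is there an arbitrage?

Around SGD → INR → CNY → JPY → SGD: 1 ÷ 0.017079 × 0.085326 ÷ 0.050610 ÷ 96.770 = 1.020098
Product > 1; profitable direction is SGD → INR → CNY → JPY → SGD.

1.0201 (arbitrage exists)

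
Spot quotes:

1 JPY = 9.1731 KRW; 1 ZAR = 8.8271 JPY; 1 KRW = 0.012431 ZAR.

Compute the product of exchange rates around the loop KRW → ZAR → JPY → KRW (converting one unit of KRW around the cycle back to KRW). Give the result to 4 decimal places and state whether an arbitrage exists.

Around KRW → ZAR → JPY → KRW: 1 × 0.012431 × 8.8271 × 9.1731 = 1.006561
Product > 1; profitable direction is KRW → ZAR → JPY → KRW.

1.0066 (arbitrage exists)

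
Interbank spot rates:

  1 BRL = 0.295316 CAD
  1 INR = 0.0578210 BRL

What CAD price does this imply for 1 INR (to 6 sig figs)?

INR/CAD = 0.0170755

1 INR × 0.0578210 = 0.057821 BRL
0.057821 BRL × 0.295316 = 0.0170755 CAD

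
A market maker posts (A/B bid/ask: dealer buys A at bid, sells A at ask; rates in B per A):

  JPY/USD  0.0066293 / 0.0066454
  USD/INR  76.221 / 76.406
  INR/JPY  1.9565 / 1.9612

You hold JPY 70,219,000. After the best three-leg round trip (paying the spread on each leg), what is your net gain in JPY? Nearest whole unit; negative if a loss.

Net profit: JPY 296,431

Best loop JPY → INR → USD → JPY:
JPY 70,219,000 ÷ 1.9612 (buy INR at ask) = INR 35,804,099.53
INR 35,804,099.53 ÷ 76.406 (buy USD at ask) = USD 468,603.24
USD 468,603.24 ÷ 0.0066454 (buy JPY at ask) = JPY 70,515,431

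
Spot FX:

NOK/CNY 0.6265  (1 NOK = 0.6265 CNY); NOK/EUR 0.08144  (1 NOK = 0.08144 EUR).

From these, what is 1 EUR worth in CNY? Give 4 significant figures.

EUR/CNY = 7.693

1 EUR ÷ 0.08144 = 12.279 NOK
12.279 NOK × 0.6265 = 7.69278 CNY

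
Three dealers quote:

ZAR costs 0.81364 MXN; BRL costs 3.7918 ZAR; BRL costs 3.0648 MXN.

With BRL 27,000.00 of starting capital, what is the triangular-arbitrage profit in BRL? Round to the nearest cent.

Profit: BRL 179.37

Profitable loop is BRL → ZAR → MXN → BRL:
BRL 27,000.00 × 3.7918 = ZAR 102,378.60
ZAR 102,378.60 × 0.81364 = MXN 83,299.32
MXN 83,299.32 ÷ 3.0648 = BRL 27,179.37
Profit = BRL 27,179.37 − BRL 27,000.00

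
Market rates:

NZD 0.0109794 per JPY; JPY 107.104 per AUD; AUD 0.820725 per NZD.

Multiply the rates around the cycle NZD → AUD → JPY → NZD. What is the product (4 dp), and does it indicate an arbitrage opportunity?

Around NZD → AUD → JPY → NZD: 1 × 0.820725 × 107.104 × 0.0109794 = 0.965121
Product < 1; profitable direction is NZD → JPY → AUD → NZD.

0.9651 (arbitrage exists)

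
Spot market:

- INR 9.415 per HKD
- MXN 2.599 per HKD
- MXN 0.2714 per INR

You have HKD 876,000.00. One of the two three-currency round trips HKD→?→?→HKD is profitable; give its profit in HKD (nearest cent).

Profitable loop is HKD → MXN → INR → HKD:
HKD 876,000.00 × 2.599 = MXN 2,276,724.00
MXN 2,276,724.00 ÷ 0.2714 = INR 8,388,813.56
INR 8,388,813.56 ÷ 9.415 = HKD 891,005.16
Profit = HKD 891,005.16 − HKD 876,000.00

Profit: HKD 15,005.16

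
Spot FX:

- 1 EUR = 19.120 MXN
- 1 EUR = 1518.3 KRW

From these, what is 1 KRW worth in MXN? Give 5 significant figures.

KRW/MXN = 0.012593

1 KRW ÷ 1518.3 = 0.000658631 EUR
0.000658631 EUR × 19.120 = 0.012593 MXN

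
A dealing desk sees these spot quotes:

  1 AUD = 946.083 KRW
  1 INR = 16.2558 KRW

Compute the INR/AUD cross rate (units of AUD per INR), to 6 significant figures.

INR/AUD = 0.0171822

1 INR × 16.2558 = 16.2558 KRW
16.2558 KRW ÷ 946.083 = 0.0171822 AUD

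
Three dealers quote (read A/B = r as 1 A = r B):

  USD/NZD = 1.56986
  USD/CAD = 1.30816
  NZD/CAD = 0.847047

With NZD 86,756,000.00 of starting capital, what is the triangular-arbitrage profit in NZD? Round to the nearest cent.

Profit: NZD 1,431,511.37

Profitable loop is NZD → CAD → USD → NZD:
NZD 86,756,000.00 × 0.847047 = CAD 73,486,409.53
CAD 73,486,409.53 ÷ 1.30816 = USD 56,175,398.68
USD 56,175,398.68 × 1.56986 = NZD 88,187,511.37
Profit = NZD 88,187,511.37 − NZD 86,756,000.00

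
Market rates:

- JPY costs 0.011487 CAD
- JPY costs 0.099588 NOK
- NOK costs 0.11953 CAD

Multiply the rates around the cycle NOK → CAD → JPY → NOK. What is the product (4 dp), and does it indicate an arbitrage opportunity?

1.0363 (arbitrage exists)

Around NOK → CAD → JPY → NOK: 1 × 0.11953 ÷ 0.011487 × 0.099588 = 1.036280
Product > 1; profitable direction is NOK → CAD → JPY → NOK.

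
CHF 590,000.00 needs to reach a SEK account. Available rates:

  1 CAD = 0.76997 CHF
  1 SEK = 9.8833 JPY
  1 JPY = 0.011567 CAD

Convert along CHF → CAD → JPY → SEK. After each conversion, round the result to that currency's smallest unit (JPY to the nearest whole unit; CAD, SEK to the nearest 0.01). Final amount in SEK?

SEK 6,702,788.14

CHF 590,000.00 ÷ 0.76997 = CAD 766,263.62
CAD 766,263.62 ÷ 0.011567 = JPY 66,245,666
JPY 66,245,666 ÷ 9.8833 = SEK 6,702,788.14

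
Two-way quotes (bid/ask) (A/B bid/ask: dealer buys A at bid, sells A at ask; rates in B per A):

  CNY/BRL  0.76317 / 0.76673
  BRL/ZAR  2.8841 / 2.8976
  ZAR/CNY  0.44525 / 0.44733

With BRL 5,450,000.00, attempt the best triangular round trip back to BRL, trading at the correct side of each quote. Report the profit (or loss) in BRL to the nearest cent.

Best loop BRL → CNY → ZAR → BRL:
BRL 5,450,000.00 ÷ 0.76673 (buy CNY at ask) = CNY 7,108,108.46
CNY 7,108,108.46 ÷ 0.44733 (buy ZAR at ask) = ZAR 15,890,077.71
ZAR 15,890,077.71 ÷ 2.8976 (buy BRL at ask) = BRL 5,483,875.52

Net profit: BRL 33,875.52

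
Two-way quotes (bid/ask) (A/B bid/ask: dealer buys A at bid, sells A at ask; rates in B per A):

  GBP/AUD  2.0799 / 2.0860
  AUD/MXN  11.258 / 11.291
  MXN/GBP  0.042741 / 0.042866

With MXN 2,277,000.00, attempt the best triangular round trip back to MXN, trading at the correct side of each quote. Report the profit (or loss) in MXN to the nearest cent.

Best loop MXN → GBP → AUD → MXN:
MXN 2,277,000.00 × 0.042741 (sell MXN at bid) = GBP 97,321.26
GBP 97,321.26 × 2.0799 (sell GBP at bid) = AUD 202,418.48
AUD 202,418.48 × 11.258 (sell AUD at bid) = MXN 2,278,827.28

Net profit: MXN 1,827.28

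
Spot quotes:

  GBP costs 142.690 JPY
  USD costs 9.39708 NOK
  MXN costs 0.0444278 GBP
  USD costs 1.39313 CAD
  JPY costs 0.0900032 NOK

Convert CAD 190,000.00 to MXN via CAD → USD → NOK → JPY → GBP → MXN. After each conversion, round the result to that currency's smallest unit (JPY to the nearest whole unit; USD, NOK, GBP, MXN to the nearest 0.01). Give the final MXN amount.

MXN 2,246,200.80

CAD 190,000.00 ÷ 1.39313 = USD 136,383.54
USD 136,383.54 × 9.39708 = NOK 1,281,607.04
NOK 1,281,607.04 ÷ 0.0900032 = JPY 14,239,572
JPY 14,239,572 ÷ 142.690 = GBP 99,793.76
GBP 99,793.76 ÷ 0.0444278 = MXN 2,246,200.80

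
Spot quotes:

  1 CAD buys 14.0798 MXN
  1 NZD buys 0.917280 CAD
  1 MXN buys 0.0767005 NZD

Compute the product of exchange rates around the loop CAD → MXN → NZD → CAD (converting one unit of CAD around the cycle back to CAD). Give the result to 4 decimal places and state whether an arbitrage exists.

0.9906 (arbitrage exists)

Around CAD → MXN → NZD → CAD: 1 × 14.0798 × 0.0767005 × 0.917280 = 0.990596
Product < 1; profitable direction is CAD → NZD → MXN → CAD.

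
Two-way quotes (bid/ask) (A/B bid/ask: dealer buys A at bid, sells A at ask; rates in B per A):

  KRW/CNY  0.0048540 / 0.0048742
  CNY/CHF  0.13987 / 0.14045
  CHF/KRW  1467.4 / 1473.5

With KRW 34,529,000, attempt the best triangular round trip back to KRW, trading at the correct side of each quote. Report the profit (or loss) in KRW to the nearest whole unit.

Net result: KRW -129,125 (no profitable arbitrage after spreads)

Best loop KRW → CNY → CHF → KRW:
KRW 34,529,000 × 0.0048540 (sell KRW at bid) = CNY 167,603.77
CNY 167,603.77 × 0.13987 (sell CNY at bid) = CHF 23,442.74
CHF 23,442.74 × 1467.4 (sell CHF at bid) = KRW 34,399,875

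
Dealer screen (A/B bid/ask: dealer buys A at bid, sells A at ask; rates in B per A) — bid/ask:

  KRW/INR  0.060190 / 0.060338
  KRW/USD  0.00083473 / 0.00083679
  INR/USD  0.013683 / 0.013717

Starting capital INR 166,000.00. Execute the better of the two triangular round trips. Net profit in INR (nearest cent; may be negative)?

Net profit: INR 1,418.74

Best loop INR → KRW → USD → INR:
INR 166,000.00 ÷ 0.060338 (buy KRW at ask) = KRW 2,751,168
KRW 2,751,168 × 0.00083473 (sell KRW at bid) = USD 2,296.48
USD 2,296.48 ÷ 0.013717 (buy INR at ask) = INR 167,418.74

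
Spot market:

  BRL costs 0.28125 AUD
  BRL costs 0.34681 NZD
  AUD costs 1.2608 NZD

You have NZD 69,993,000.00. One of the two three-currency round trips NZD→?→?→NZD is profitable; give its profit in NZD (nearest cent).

Profit: NZD 1,572,173.44

Profitable loop is NZD → BRL → AUD → NZD:
NZD 69,993,000.00 ÷ 0.34681 = BRL 201,819,440.04
BRL 201,819,440.04 × 0.28125 = AUD 56,761,717.51
AUD 56,761,717.51 × 1.2608 = NZD 71,565,173.44
Profit = NZD 71,565,173.44 − NZD 69,993,000.00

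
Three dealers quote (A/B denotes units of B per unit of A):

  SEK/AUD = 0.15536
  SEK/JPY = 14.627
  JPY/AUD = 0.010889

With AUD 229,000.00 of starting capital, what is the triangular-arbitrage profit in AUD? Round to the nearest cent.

Profit: AUD 5,768.34

Profitable loop is AUD → SEK → JPY → AUD:
AUD 229,000.00 ÷ 0.15536 = SEK 1,473,995.88
SEK 1,473,995.88 × 14.627 = JPY 21,560,138
JPY 21,560,138 × 0.010889 = AUD 234,768.34
Profit = AUD 234,768.34 − AUD 229,000.00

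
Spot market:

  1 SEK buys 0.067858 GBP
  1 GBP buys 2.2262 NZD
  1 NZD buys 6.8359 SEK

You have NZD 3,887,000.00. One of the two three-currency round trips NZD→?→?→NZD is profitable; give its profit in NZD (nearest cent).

Profitable loop is NZD → SEK → GBP → NZD:
NZD 3,887,000.00 × 6.8359 = SEK 26,571,143.30
SEK 26,571,143.30 × 0.067858 = GBP 1,803,064.64
GBP 1,803,064.64 × 2.2262 = NZD 4,013,982.51
Profit = NZD 4,013,982.51 − NZD 3,887,000.00

Profit: NZD 126,982.51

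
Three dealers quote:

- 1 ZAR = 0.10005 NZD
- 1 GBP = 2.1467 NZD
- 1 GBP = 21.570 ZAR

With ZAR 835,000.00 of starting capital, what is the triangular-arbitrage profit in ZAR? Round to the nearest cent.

Profit: ZAR 4,425.89

Profitable loop is ZAR → NZD → GBP → ZAR:
ZAR 835,000.00 × 0.10005 = NZD 83,541.75
NZD 83,541.75 ÷ 2.1467 = GBP 38,916.36
GBP 38,916.36 × 21.570 = ZAR 839,425.89
Profit = ZAR 839,425.89 − ZAR 835,000.00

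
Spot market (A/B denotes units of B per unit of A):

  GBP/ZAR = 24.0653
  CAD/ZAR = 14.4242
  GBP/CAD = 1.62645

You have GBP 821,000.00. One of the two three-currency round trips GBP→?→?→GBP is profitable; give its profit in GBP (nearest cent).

Profitable loop is GBP → ZAR → CAD → GBP:
GBP 821,000.00 × 24.0653 = ZAR 19,757,611.30
ZAR 19,757,611.30 ÷ 14.4242 = CAD 1,369,754.39
CAD 1,369,754.39 ÷ 1.62645 = GBP 842,174.30
Profit = GBP 842,174.30 − GBP 821,000.00

Profit: GBP 21,174.30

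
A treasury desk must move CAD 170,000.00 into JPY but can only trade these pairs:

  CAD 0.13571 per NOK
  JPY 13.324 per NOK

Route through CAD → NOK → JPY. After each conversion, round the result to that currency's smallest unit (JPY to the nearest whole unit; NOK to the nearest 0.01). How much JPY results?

JPY 16,690,590

CAD 170,000.00 ÷ 0.13571 = NOK 1,252,671.14
NOK 1,252,671.14 × 13.324 = JPY 16,690,590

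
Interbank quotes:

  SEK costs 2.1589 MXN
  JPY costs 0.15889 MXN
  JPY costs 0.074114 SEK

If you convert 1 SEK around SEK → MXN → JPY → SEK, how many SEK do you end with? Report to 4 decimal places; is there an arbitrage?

Around SEK → MXN → JPY → SEK: 1 × 2.1589 ÷ 0.15889 × 0.074114 = 1.007016
Product > 1; profitable direction is SEK → MXN → JPY → SEK.

1.0070 (arbitrage exists)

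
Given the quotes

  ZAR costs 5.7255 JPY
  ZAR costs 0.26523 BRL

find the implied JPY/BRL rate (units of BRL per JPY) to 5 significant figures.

1 JPY ÷ 5.7255 = 0.174657 ZAR
0.174657 ZAR × 0.26523 = 0.0463243 BRL

JPY/BRL = 0.046324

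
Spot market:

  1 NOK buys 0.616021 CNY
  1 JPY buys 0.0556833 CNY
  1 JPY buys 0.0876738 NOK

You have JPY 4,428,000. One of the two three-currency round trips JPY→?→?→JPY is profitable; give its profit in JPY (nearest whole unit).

Profit: JPY 137,278

Profitable loop is JPY → CNY → NOK → JPY:
JPY 4,428,000 × 0.0556833 = CNY 246,565.65
CNY 246,565.65 ÷ 0.616021 = NOK 400,255.27
NOK 400,255.27 ÷ 0.0876738 = JPY 4,565,278
Profit = JPY 4,565,278 − JPY 4,428,000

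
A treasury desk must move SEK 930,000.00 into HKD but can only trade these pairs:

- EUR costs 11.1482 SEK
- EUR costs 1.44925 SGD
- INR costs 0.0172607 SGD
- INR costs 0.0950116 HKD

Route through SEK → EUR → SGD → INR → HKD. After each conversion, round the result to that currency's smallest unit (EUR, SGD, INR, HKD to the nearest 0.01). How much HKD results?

HKD 665,487.27

SEK 930,000.00 ÷ 11.1482 = EUR 83,421.54
EUR 83,421.54 × 1.44925 = SGD 120,898.67
SGD 120,898.67 ÷ 0.0172607 = INR 7,004,273.87
INR 7,004,273.87 × 0.0950116 = HKD 665,487.27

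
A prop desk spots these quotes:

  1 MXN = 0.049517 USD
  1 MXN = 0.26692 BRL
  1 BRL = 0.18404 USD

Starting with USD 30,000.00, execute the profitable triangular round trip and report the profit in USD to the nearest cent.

Profitable loop is USD → BRL → MXN → USD:
USD 30,000.00 ÷ 0.18404 = BRL 163,008.04
BRL 163,008.04 ÷ 0.26692 = MXN 610,699.99
MXN 610,699.99 × 0.049517 = USD 30,240.03
Profit = USD 30,240.03 − USD 30,000.00

Profit: USD 240.03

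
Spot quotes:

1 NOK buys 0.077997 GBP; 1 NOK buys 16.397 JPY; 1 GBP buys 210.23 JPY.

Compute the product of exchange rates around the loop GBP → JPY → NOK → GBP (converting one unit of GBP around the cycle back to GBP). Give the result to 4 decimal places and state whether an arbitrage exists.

Around GBP → JPY → NOK → GBP: 1 × 210.23 ÷ 16.397 × 0.077997 = 1.000019
Product ≈ 1 (deviation 0.002%, within rounding noise).

1.0000 (no arbitrage)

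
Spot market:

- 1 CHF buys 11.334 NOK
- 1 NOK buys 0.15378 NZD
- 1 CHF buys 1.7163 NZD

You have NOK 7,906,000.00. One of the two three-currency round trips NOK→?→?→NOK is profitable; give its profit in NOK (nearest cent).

Profitable loop is NOK → NZD → CHF → NOK:
NOK 7,906,000.00 × 0.15378 = NZD 1,215,784.68
NZD 1,215,784.68 ÷ 1.7163 = CHF 708,375.39
CHF 708,375.39 × 11.334 = NOK 8,028,726.66
Profit = NOK 8,028,726.66 − NOK 7,906,000.00

Profit: NOK 122,726.66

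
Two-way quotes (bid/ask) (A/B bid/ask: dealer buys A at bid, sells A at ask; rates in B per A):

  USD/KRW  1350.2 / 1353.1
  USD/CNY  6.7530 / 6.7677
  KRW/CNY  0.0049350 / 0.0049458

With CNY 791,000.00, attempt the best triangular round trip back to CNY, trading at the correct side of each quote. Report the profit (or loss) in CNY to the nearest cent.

Best loop CNY → KRW → USD → CNY:
CNY 791,000.00 ÷ 0.0049458 (buy KRW at ask) = KRW 159,933,681
KRW 159,933,681 ÷ 1353.1 (buy USD at ask) = USD 118,197.98
USD 118,197.98 × 6.7530 (sell USD at bid) = CNY 798,190.93

Net profit: CNY 7,190.93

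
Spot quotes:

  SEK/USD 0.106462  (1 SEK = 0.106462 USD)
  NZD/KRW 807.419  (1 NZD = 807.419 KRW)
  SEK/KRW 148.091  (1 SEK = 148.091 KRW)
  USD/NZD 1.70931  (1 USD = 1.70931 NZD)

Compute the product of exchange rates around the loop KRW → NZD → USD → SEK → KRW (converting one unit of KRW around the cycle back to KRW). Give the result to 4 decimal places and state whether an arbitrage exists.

Around KRW → NZD → USD → SEK → KRW: 1 ÷ 807.419 ÷ 1.70931 ÷ 0.106462 × 148.091 = 1.007893
Product > 1; profitable direction is KRW → NZD → USD → SEK → KRW.

1.0079 (arbitrage exists)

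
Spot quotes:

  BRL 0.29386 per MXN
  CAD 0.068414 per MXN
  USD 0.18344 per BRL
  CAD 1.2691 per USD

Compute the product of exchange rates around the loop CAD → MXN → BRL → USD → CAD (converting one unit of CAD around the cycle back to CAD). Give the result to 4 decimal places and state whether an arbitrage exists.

Around CAD → MXN → BRL → USD → CAD: 1 ÷ 0.068414 × 0.29386 × 0.18344 × 1.2691 = 0.999966
Product ≈ 1 (deviation 0.003%, within rounding noise).

1.0000 (no arbitrage)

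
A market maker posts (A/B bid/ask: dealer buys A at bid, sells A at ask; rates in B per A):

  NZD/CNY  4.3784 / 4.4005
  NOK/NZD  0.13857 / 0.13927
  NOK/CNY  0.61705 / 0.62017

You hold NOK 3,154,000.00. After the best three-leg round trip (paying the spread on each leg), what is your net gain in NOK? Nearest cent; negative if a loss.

Best loop NOK → CNY → NZD → NOK:
NOK 3,154,000.00 × 0.61705 (sell NOK at bid) = CNY 1,946,175.70
CNY 1,946,175.70 ÷ 4.4005 (buy NZD at ask) = NZD 442,262.40
NZD 442,262.40 ÷ 0.13927 (buy NOK at ask) = NOK 3,175,575.52

Net profit: NOK 21,575.52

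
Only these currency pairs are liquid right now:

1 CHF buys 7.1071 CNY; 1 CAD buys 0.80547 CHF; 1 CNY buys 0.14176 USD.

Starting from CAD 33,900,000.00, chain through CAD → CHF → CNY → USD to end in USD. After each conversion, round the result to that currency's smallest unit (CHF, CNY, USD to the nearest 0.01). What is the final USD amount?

USD 27,510,291.90

CAD 33,900,000.00 × 0.80547 = CHF 27,305,433.00
CHF 27,305,433.00 × 7.1071 = CNY 194,062,442.87
CNY 194,062,442.87 × 0.14176 = USD 27,510,291.90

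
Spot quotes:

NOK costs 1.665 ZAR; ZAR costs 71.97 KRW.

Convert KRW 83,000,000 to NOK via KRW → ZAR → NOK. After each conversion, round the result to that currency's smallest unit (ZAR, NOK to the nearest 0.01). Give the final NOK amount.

KRW 83,000,000 ÷ 71.97 = ZAR 1,153,258.30
ZAR 1,153,258.30 ÷ 1.665 = NOK 692,647.63

NOK 692,647.63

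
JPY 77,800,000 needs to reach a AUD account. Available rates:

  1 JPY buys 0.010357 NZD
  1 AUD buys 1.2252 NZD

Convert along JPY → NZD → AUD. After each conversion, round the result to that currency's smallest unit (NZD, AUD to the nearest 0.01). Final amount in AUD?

JPY 77,800,000 × 0.010357 = NZD 805,774.60
NZD 805,774.60 ÷ 1.2252 = AUD 657,667.81

AUD 657,667.81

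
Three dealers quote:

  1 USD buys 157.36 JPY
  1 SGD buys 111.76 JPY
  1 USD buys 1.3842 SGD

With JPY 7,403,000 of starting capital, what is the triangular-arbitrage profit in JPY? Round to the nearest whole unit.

Profitable loop is JPY → SGD → USD → JPY:
JPY 7,403,000 ÷ 111.76 = SGD 66,240.16
SGD 66,240.16 ÷ 1.3842 = USD 47,854.47
USD 47,854.47 × 157.36 = JPY 7,530,379
Profit = JPY 7,530,379 − JPY 7,403,000

Profit: JPY 127,379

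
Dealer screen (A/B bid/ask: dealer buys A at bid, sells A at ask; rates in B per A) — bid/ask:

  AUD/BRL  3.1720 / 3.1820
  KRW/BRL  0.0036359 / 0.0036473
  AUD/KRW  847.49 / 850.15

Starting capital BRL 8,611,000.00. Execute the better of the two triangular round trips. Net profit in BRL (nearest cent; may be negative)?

Best loop BRL → KRW → AUD → BRL:
BRL 8,611,000.00 ÷ 0.0036473 (buy KRW at ask) = KRW 2,360,924,520
KRW 2,360,924,520 ÷ 850.15 (buy AUD at ask) = AUD 2,777,068.19
AUD 2,777,068.19 × 3.1720 (sell AUD at bid) = BRL 8,808,860.29

Net profit: BRL 197,860.29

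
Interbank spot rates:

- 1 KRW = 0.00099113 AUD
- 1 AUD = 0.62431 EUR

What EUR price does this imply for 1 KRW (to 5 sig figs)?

1 KRW × 0.00099113 = 0.00099113 AUD
0.00099113 AUD × 0.62431 = 0.000618772 EUR

KRW/EUR = 0.00061877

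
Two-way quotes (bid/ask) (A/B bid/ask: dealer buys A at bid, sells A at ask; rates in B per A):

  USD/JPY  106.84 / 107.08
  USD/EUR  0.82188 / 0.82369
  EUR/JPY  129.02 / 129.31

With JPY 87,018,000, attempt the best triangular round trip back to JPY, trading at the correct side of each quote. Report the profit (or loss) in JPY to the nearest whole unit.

Best loop JPY → EUR → USD → JPY:
JPY 87,018,000 ÷ 129.31 (buy EUR at ask) = EUR 672,940.99
EUR 672,940.99 ÷ 0.82369 (buy USD at ask) = USD 816,983.32
USD 816,983.32 × 106.84 (sell USD at bid) = JPY 87,286,498

Net profit: JPY 268,498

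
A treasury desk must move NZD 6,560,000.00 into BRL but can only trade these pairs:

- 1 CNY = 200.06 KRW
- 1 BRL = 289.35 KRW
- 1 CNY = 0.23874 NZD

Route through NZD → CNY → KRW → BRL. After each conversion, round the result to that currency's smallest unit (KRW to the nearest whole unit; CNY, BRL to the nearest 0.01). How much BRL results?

NZD 6,560,000.00 ÷ 0.23874 = CNY 27,477,590.68
CNY 27,477,590.68 × 200.06 = KRW 5,497,166,791
KRW 5,497,166,791 ÷ 289.35 = BRL 18,998,330.02

BRL 18,998,330.02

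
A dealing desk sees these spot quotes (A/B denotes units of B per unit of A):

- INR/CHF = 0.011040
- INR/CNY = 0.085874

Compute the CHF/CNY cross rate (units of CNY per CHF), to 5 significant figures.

1 CHF ÷ 0.011040 = 90.5797 INR
90.5797 INR × 0.085874 = 7.77844 CNY

CHF/CNY = 7.7784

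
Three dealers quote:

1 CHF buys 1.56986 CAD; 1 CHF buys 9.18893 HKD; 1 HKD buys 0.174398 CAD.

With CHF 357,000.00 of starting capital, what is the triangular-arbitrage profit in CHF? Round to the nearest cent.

Profit: CHF 7,429.68

Profitable loop is CHF → HKD → CAD → CHF:
CHF 357,000.00 × 9.18893 = HKD 3,280,448.01
HKD 3,280,448.01 × 0.174398 = CAD 572,103.57
CAD 572,103.57 ÷ 1.56986 = CHF 364,429.68
Profit = CHF 364,429.68 − CHF 357,000.00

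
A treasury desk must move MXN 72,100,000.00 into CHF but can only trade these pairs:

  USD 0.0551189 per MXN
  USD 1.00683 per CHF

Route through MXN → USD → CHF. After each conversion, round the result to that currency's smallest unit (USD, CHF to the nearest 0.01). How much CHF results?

MXN 72,100,000.00 × 0.0551189 = USD 3,974,072.69
USD 3,974,072.69 ÷ 1.00683 = CHF 3,947,113.90

CHF 3,947,113.90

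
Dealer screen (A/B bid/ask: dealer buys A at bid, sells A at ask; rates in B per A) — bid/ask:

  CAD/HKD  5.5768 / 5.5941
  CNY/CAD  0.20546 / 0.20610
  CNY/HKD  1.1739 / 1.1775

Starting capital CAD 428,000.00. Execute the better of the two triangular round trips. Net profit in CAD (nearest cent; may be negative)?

Best loop CAD → CNY → HKD → CAD:
CAD 428,000.00 ÷ 0.20610 (buy CNY at ask) = CNY 2,076,661.81
CNY 2,076,661.81 × 1.1739 (sell CNY at bid) = HKD 2,437,793.30
HKD 2,437,793.30 ÷ 5.5941 (buy CAD at ask) = CAD 435,779.36

Net profit: CAD 7,779.36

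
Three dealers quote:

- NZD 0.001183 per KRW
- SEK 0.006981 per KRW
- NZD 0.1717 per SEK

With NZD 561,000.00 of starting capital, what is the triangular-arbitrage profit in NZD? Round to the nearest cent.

Profitable loop is NZD → KRW → SEK → NZD:
NZD 561,000.00 ÷ 0.001183 = KRW 474,218,090
KRW 474,218,090 × 0.006981 = SEK 3,310,516.48
SEK 3,310,516.48 × 0.1717 = NZD 568,415.68
Profit = NZD 568,415.68 − NZD 561,000.00

Profit: NZD 7,415.68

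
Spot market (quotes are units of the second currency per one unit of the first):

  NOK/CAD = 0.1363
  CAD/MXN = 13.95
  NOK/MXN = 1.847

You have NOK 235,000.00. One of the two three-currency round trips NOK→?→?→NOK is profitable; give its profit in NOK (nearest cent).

Profitable loop is NOK → CAD → MXN → NOK:
NOK 235,000.00 × 0.1363 = CAD 32,030.50
CAD 32,030.50 × 13.95 = MXN 446,825.47
MXN 446,825.47 ÷ 1.847 = NOK 241,919.59
Profit = NOK 241,919.59 − NOK 235,000.00

Profit: NOK 6,919.59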